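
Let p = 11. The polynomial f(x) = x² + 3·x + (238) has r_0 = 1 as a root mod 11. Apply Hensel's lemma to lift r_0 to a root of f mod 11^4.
r_3 = 5809 (mod 14641)

Hensel: r_{i+1} = r_i − f(r_i)·(f′(r_i))^{-1} mod 11^{i+2}, f′(x) = 2x + 3. Iterate:
  r_0 = 1 (mod 11)
  r_1 = 1 (mod 121)
  r_2 = 485 (mod 1331)
  r_3 = 5809 (mod 14641)
Final: r = 5809 satisfies f(r) ≡ 0 mod 11^4.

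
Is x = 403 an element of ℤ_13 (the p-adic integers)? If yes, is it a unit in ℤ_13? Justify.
x ∈ ℤ_13 but not a unit; v_13(x) = 1 > 0

ℤ_13 = {x ∈ ℚ_13 : v_13(x) ≥ 0} and ℤ_13^× = {x ∈ ℤ_13 : v_13(x) = 0}. Here v_13(403) = v_13(num) − v_13(den) = 1; compare against these criteria.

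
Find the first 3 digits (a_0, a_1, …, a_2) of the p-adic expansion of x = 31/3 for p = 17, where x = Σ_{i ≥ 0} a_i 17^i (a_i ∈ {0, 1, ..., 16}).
(a_0, …, a_2) = (16, 11, 5)

v_17(31/3) = 0 (numerator and denominator both coprime to 17), so x ∈ ℤ_17^×. Compute digits iteratively via a_i = x_i mod 17, x_{i+1} = (x_i − a_i)/17, with x_0 = x:
  x_0 = 31/3;  a_0 = 16;  x_1 = (x_0 − 16)/17 = -1/3
  x_1 = -1/3;  a_1 = 11;  x_2 = (x_1 − 11)/17 = -2/3
  x_2 = -2/3;  a_2 = 5;  x_3 = (x_2 − 5)/17 = -1/3
Digits: (16, 11, 5).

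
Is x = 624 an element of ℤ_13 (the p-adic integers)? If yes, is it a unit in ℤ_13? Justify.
x ∈ ℤ_13 but not a unit; v_13(x) = 1 > 0

ℤ_13 = {x ∈ ℚ_13 : v_13(x) ≥ 0} and ℤ_13^× = {x ∈ ℤ_13 : v_13(x) = 0}. Here v_13(624) = v_13(num) − v_13(den) = 1; compare against these criteria.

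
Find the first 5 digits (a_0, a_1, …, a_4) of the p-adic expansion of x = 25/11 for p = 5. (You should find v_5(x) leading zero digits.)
(a_0, …, a_4) = (0, 0, 1, 3, 3)

v_5(25/11) = 2, so a_0 = ... = a_1 = 0. Factor out: x = 5^2 · u with u = 1/11 a unit in ℤ_5. Expand u iteratively via a_{v+i} = u_i mod 5, u_{i+1} = (u_i − a_{v+i})/5:
  u_0 = 1/11;  a_2 = 1;  u_1 = (u_0 − 1)/5 = -2/11
  u_1 = -2/11;  a_3 = 3;  u_2 = (u_1 − 3)/5 = -7/11
  u_2 = -7/11;  a_4 = 3;  u_3 = (u_2 − 3)/5 = -8/11
Digits: (0, 0, 1, 3, 3).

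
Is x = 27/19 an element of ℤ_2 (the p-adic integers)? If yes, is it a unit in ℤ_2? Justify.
x ∈ ℤ_2^× (unit); v_2(x) = 0

ℤ_2 = {x ∈ ℚ_2 : v_2(x) ≥ 0} and ℤ_2^× = {x ∈ ℤ_2 : v_2(x) = 0}. Here v_2(27/19) = v_2(num) − v_2(den) = 0; compare against these criteria.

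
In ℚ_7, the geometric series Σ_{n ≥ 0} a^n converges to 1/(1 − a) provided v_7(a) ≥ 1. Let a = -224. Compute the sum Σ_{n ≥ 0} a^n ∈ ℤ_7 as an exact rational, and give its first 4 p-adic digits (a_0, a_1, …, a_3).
Σ a^n = 1/(1 − a) = 1/225;  first 4 digits = (1, 3, 4, 4)

v_7(a) = 1 ≥ 1, so the series converges in ℤ_7 to 1/(1 − a) = 1/(1 − (-224)) = 1/225. Expand this rational in ℤ_7: compute digits iteratively via d_i = x_i mod 7, x_{i+1} = (x_i − d_i)/7. The first 4 digits are (1, 3, 4, 4).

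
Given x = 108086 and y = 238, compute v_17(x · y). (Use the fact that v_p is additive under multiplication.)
v_17(25724468) = 4

v_p(x) = 3 (factor: 108086 = 17^3 · 22); v_p(y) = 1 (factor: 238 = 17^1 · 14). Additivity: v_p(xy) = v_p(x) + v_p(y) = 3 + 1 = 4. (Direct check: xy = 25724468 = 17^4 · (308).)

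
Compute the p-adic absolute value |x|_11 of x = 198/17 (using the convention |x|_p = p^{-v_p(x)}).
|198/17|_11 = 1/11

Step 1 — compute v_11(x) by factoring powers of 11 out of the numerator and denominator: v_11(198/17) = 1. Step 2 — apply |x|_p = p^{-v_p(x)} = 11^{-1} = 1/11.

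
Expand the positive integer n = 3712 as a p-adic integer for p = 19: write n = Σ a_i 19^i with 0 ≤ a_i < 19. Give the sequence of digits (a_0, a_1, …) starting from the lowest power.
(a_0, a_1, …) = (7, 5, 10)

Repeated division by 19 gives the digits low-to-high: 3712 = 7 + 5·19^1 + 10·19^2. Digit sequence: (7, 5, 10).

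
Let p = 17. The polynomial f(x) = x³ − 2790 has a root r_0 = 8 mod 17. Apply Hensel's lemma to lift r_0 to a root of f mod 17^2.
r_1 = 59 (mod 289)

Hensel: r_{i+1} = r_i − f(r_i)/f′(r_i) mod 17^{i+2}, where f′(x) = 3x². Iterate:
  r_0 = 8 (mod 17)
  r_1 = 59 (mod 289)
Final: r = 59 with f(r) ≡ 0 mod 17^2.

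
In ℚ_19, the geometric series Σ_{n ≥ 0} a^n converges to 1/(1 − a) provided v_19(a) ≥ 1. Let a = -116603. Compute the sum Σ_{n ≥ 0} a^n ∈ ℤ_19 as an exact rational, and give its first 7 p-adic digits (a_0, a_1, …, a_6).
Σ a^n = 1/(1 − a) = 1/116604;  first 7 digits = (1, 0, 0, 2, 18, 18, 3)

v_19(a) = 3 ≥ 1, so the series converges in ℤ_19 to 1/(1 − a) = 1/(1 − (-116603)) = 1/116604. Expand this rational in ℤ_19: compute digits iteratively via d_i = x_i mod 19, x_{i+1} = (x_i − d_i)/19. The first 7 digits are (1, 0, 0, 2, 18, 18, 3).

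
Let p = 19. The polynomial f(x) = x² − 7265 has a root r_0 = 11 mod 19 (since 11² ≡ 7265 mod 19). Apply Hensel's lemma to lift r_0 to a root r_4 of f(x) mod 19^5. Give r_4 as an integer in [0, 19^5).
r_4 = 510921 (mod 2476099)

Hensel's recurrence: r_{i+1} = r_i − f(r_i)·(f′(r_i))^{-1} mod 19^{i+2}, with f′(x) = 2x. Iterate:
  r_0 = 11 (mod 19)
  r_1 = 106 (mod 361)
  r_2 = 3355 (mod 6859)
  r_3 = 119958 (mod 130321)
  r_4 = 510921 (mod 2476099)
Final: r_4 = 510921, and one checks f(r_4) ≡ 0 mod 19^5.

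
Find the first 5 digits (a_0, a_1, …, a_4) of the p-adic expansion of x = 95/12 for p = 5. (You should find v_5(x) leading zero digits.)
(a_0, …, a_4) = (0, 2, 2, 0, 2)

v_5(95/12) = 1, so a_0 = ... = a_0 = 0. Factor out: x = 5^1 · u with u = 19/12 a unit in ℤ_5. Expand u iteratively via a_{v+i} = u_i mod 5, u_{i+1} = (u_i − a_{v+i})/5:
  u_0 = 19/12;  a_1 = 2;  u_1 = (u_0 − 2)/5 = -1/12
  u_1 = -1/12;  a_2 = 2;  u_2 = (u_1 − 2)/5 = -5/12
  u_2 = -5/12;  a_3 = 0;  u_3 = (u_2 − 0)/5 = -1/12
  u_3 = -1/12;  a_4 = 2;  u_4 = (u_3 − 2)/5 = -5/12
Digits: (0, 2, 2, 0, 2).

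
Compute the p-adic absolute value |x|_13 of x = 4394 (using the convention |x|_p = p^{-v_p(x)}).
|4394|_13 = 1/2197

Step 1 — compute v_13(x) by factoring powers of 13 out of the numerator and denominator: v_13(4394) = 3. Step 2 — apply |x|_p = p^{-v_p(x)} = 13^{-3} = 1/2197.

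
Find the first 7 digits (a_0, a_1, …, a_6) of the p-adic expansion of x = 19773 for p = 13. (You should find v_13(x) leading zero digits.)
(a_0, …, a_6) = (0, 0, 0, 9, 0, 0, 0)

v_13(19773) = 3, so a_0 = ... = a_2 = 0. Factor out: x = 13^3 · u with u = 9 a unit in ℤ_13. Expand u iteratively via a_{v+i} = u_i mod 13, u_{i+1} = (u_i − a_{v+i})/13:
  u_0 = 9;  a_3 = 9;  u_1 = (u_0 − 9)/13 = 0
  u_1 = 0;  a_4 = 0;  u_2 = (u_1 − 0)/13 = 0
  u_2 = 0;  a_5 = 0;  u_3 = (u_2 − 0)/13 = 0
  u_3 = 0;  a_6 = 0;  u_4 = (u_3 − 0)/13 = 0
Digits: (0, 0, 0, 9, 0, 0, 0).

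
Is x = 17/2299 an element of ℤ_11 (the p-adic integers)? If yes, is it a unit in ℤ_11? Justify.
x ∉ ℤ_11 (v_11(x) = -2 < 0)

ℤ_11 = {x ∈ ℚ_11 : v_11(x) ≥ 0} and ℤ_11^× = {x ∈ ℤ_11 : v_11(x) = 0}. Here v_11(17/2299) = v_11(num) − v_11(den) = -2; compare against these criteria.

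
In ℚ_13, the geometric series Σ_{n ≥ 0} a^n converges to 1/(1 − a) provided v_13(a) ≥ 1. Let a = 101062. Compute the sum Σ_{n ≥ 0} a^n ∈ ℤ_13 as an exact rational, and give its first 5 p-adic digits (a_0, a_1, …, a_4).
Σ a^n = 1/(1 − a) = -1/101061;  first 5 digits = (1, 0, 0, 7, 3)

v_13(a) = 3 ≥ 1, so the series converges in ℤ_13 to 1/(1 − a) = 1/(1 − 101062) = -1/101061. Expand this rational in ℤ_13: compute digits iteratively via d_i = x_i mod 13, x_{i+1} = (x_i − d_i)/13. The first 5 digits are (1, 0, 0, 7, 3).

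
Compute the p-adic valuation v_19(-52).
v_19(-52) = 0

v_19(n) is the largest exponent k such that 19^k divides n. Factor out: -52 = -19^0 · 52. (Sign doesn't affect v_p.) So v_19(-52) = 0.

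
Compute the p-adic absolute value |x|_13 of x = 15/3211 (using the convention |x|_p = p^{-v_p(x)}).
|15/3211|_13 = 169

Step 1 — compute v_13(x) by factoring powers of 13 out of the numerator and denominator: v_13(15/3211) = -2. Step 2 — apply |x|_p = p^{-v_p(x)} = 13^{2} = 169.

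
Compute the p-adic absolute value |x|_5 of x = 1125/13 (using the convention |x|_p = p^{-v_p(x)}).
|1125/13|_5 = 1/125

Step 1 — compute v_5(x) by factoring powers of 5 out of the numerator and denominator: v_5(1125/13) = 3. Step 2 — apply |x|_p = p^{-v_p(x)} = 5^{-3} = 1/125.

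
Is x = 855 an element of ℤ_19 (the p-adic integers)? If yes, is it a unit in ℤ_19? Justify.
x ∈ ℤ_19 but not a unit; v_19(x) = 1 > 0

ℤ_19 = {x ∈ ℚ_19 : v_19(x) ≥ 0} and ℤ_19^× = {x ∈ ℤ_19 : v_19(x) = 0}. Here v_19(855) = v_19(num) − v_19(den) = 1; compare against these criteria.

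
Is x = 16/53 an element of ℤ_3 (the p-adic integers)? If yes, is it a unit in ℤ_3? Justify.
x ∈ ℤ_3^× (unit); v_3(x) = 0

ℤ_3 = {x ∈ ℚ_3 : v_3(x) ≥ 0} and ℤ_3^× = {x ∈ ℤ_3 : v_3(x) = 0}. Here v_3(16/53) = v_3(num) − v_3(den) = 0; compare against these criteria.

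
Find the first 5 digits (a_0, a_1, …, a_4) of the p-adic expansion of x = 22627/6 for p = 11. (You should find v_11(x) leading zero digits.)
(a_0, …, a_4) = (0, 0, 0, 1, 2)

v_11(22627/6) = 3, so a_0 = ... = a_2 = 0. Factor out: x = 11^3 · u with u = 17/6 a unit in ℤ_11. Expand u iteratively via a_{v+i} = u_i mod 11, u_{i+1} = (u_i − a_{v+i})/11:
  u_0 = 17/6;  a_3 = 1;  u_1 = (u_0 − 1)/11 = 1/6
  u_1 = 1/6;  a_4 = 2;  u_2 = (u_1 − 2)/11 = -1/6
Digits: (0, 0, 0, 1, 2).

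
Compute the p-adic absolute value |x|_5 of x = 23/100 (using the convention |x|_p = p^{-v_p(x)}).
|23/100|_5 = 25

Step 1 — compute v_5(x) by factoring powers of 5 out of the numerator and denominator: v_5(23/100) = -2. Step 2 — apply |x|_p = p^{-v_p(x)} = 5^{2} = 25.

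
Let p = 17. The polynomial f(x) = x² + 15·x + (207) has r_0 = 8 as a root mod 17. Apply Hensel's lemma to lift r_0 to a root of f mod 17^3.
r_2 = 909 (mod 4913)

Hensel: r_{i+1} = r_i − f(r_i)·(f′(r_i))^{-1} mod 17^{i+2}, f′(x) = 2x + 15. Iterate:
  r_0 = 8 (mod 17)
  r_1 = 42 (mod 289)
  r_2 = 909 (mod 4913)
Final: r = 909 satisfies f(r) ≡ 0 mod 17^3.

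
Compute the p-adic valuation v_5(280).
v_5(280) = 1

v_5(n) is the largest exponent k such that 5^k divides n. Factor out: 280 = 5^1 · 56. (Sign doesn't affect v_p.) So v_5(280) = 1.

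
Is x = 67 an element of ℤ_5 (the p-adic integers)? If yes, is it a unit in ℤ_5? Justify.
x ∈ ℤ_5^× (unit); v_5(x) = 0

ℤ_5 = {x ∈ ℚ_5 : v_5(x) ≥ 0} and ℤ_5^× = {x ∈ ℤ_5 : v_5(x) = 0}. Here v_5(67) = v_5(num) − v_5(den) = 0; compare against these criteria.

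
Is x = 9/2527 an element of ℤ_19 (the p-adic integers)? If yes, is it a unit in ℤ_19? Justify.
x ∉ ℤ_19 (v_19(x) = -2 < 0)

ℤ_19 = {x ∈ ℚ_19 : v_19(x) ≥ 0} and ℤ_19^× = {x ∈ ℤ_19 : v_19(x) = 0}. Here v_19(9/2527) = v_19(num) − v_19(den) = -2; compare against these criteria.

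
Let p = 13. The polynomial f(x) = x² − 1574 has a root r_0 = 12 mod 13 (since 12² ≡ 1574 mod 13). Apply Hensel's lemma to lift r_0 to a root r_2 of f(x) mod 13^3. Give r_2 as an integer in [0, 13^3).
r_2 = 649 (mod 2197)

Hensel's recurrence: r_{i+1} = r_i − f(r_i)·(f′(r_i))^{-1} mod 13^{i+2}, with f′(x) = 2x. Iterate:
  r_0 = 12 (mod 13)
  r_1 = 142 (mod 169)
  r_2 = 649 (mod 2197)
Final: r_2 = 649, and one checks f(r_2) ≡ 0 mod 13^3.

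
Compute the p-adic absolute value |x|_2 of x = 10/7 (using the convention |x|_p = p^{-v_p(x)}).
|10/7|_2 = 1/2

Step 1 — compute v_2(x) by factoring powers of 2 out of the numerator and denominator: v_2(10/7) = 1. Step 2 — apply |x|_p = p^{-v_p(x)} = 2^{-1} = 1/2.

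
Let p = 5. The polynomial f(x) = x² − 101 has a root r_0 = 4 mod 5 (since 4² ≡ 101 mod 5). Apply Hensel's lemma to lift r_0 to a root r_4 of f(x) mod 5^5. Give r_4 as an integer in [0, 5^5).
r_4 = 1199 (mod 3125)

Hensel's recurrence: r_{i+1} = r_i − f(r_i)·(f′(r_i))^{-1} mod 5^{i+2}, with f′(x) = 2x. Iterate:
  r_0 = 4 (mod 5)
  r_1 = 24 (mod 25)
  r_2 = 74 (mod 125)
  r_3 = 574 (mod 625)
  r_4 = 1199 (mod 3125)
Final: r_4 = 1199, and one checks f(r_4) ≡ 0 mod 5^5.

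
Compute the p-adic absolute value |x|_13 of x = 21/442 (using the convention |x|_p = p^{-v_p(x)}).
|21/442|_13 = 13

Step 1 — compute v_13(x) by factoring powers of 13 out of the numerator and denominator: v_13(21/442) = -1. Step 2 — apply |x|_p = p^{-v_p(x)} = 13^{1} = 13.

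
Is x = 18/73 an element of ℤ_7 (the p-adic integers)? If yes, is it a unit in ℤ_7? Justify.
x ∈ ℤ_7^× (unit); v_7(x) = 0

ℤ_7 = {x ∈ ℚ_7 : v_7(x) ≥ 0} and ℤ_7^× = {x ∈ ℤ_7 : v_7(x) = 0}. Here v_7(18/73) = v_7(num) − v_7(den) = 0; compare against these criteria.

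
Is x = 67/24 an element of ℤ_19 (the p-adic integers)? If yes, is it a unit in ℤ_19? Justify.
x ∈ ℤ_19^× (unit); v_19(x) = 0

ℤ_19 = {x ∈ ℚ_19 : v_19(x) ≥ 0} and ℤ_19^× = {x ∈ ℤ_19 : v_19(x) = 0}. Here v_19(67/24) = v_19(num) − v_19(den) = 0; compare against these criteria.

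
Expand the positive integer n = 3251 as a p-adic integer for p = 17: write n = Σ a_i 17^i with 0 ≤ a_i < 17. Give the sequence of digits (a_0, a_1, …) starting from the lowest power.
(a_0, a_1, …) = (4, 4, 11)

Repeated division by 17 gives the digits low-to-high: 3251 = 4 + 4·17^1 + 11·17^2. Digit sequence: (4, 4, 11).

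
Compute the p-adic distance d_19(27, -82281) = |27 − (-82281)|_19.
d_19(27, -82281) = 1/6859

Step 1 — x − y = 27 − (-82281) = 82308. Step 2 — v_19(82308) = 3 (factor: 82308 = (19^3 · 12); the sign does not affect v_p). Step 3 — |x − y|_19 = 19^{-3} = 1/6859.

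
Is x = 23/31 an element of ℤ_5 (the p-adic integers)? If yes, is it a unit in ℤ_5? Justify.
x ∈ ℤ_5^× (unit); v_5(x) = 0

ℤ_5 = {x ∈ ℚ_5 : v_5(x) ≥ 0} and ℤ_5^× = {x ∈ ℤ_5 : v_5(x) = 0}. Here v_5(23/31) = v_5(num) − v_5(den) = 0; compare against these criteria.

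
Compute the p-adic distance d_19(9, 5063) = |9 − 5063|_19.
d_19(9, 5063) = 1/361

Step 1 — x − y = 9 − 5063 = -5054. Step 2 — v_19(-5054) = 2 (factor: -5054 = −(19^2 · 14); the sign does not affect v_p). Step 3 — |x − y|_19 = 19^{-2} = 1/361.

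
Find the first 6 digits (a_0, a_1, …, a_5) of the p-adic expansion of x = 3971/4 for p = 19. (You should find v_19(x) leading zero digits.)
(a_0, …, a_5) = (0, 0, 17, 4, 14, 4)

v_19(3971/4) = 2, so a_0 = ... = a_1 = 0. Factor out: x = 19^2 · u with u = 11/4 a unit in ℤ_19. Expand u iteratively via a_{v+i} = u_i mod 19, u_{i+1} = (u_i − a_{v+i})/19:
  u_0 = 11/4;  a_2 = 17;  u_1 = (u_0 − 17)/19 = -3/4
  u_1 = -3/4;  a_3 = 4;  u_2 = (u_1 − 4)/19 = -1/4
  u_2 = -1/4;  a_4 = 14;  u_3 = (u_2 − 14)/19 = -3/4
  u_3 = -3/4;  a_5 = 4;  u_4 = (u_3 − 4)/19 = -1/4
Digits: (0, 0, 17, 4, 14, 4).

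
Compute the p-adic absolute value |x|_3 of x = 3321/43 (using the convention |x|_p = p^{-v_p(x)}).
|3321/43|_3 = 1/81

Step 1 — compute v_3(x) by factoring powers of 3 out of the numerator and denominator: v_3(3321/43) = 4. Step 2 — apply |x|_p = p^{-v_p(x)} = 3^{-4} = 1/81.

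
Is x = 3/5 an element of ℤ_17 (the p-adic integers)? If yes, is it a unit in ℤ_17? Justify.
x ∈ ℤ_17^× (unit); v_17(x) = 0

ℤ_17 = {x ∈ ℚ_17 : v_17(x) ≥ 0} and ℤ_17^× = {x ∈ ℤ_17 : v_17(x) = 0}. Here v_17(3/5) = v_17(num) − v_17(den) = 0; compare against these criteria.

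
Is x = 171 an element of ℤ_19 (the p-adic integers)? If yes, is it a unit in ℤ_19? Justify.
x ∈ ℤ_19 but not a unit; v_19(x) = 1 > 0

ℤ_19 = {x ∈ ℚ_19 : v_19(x) ≥ 0} and ℤ_19^× = {x ∈ ℤ_19 : v_19(x) = 0}. Here v_19(171) = v_19(num) − v_19(den) = 1; compare against these criteria.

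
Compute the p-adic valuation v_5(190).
v_5(190) = 1

v_5(n) is the largest exponent k such that 5^k divides n. Factor out: 190 = 5^1 · 38. (Sign doesn't affect v_p.) So v_5(190) = 1.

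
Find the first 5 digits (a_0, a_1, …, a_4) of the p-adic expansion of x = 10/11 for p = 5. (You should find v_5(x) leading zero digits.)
(a_0, …, a_4) = (0, 2, 1, 2, 0)

v_5(10/11) = 1, so a_0 = ... = a_0 = 0. Factor out: x = 5^1 · u with u = 2/11 a unit in ℤ_5. Expand u iteratively via a_{v+i} = u_i mod 5, u_{i+1} = (u_i − a_{v+i})/5:
  u_0 = 2/11;  a_1 = 2;  u_1 = (u_0 − 2)/5 = -4/11
  u_1 = -4/11;  a_2 = 1;  u_2 = (u_1 − 1)/5 = -3/11
  u_2 = -3/11;  a_3 = 2;  u_3 = (u_2 − 2)/5 = -5/11
  u_3 = -5/11;  a_4 = 0;  u_4 = (u_3 − 0)/5 = -1/11
Digits: (0, 2, 1, 2, 0).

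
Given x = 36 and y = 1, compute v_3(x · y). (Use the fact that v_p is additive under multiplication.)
v_3(36) = 2

v_p(x) = 2 (factor: 36 = 3^2 · 4); v_p(y) = 0 (factor: 1 = 3^0 · 1). Additivity: v_p(xy) = v_p(x) + v_p(y) = 2 + 0 = 2. (Direct check: xy = 36 = 3^2 · (4).)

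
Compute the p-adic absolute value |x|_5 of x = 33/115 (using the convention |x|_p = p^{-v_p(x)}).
|33/115|_5 = 5

Step 1 — compute v_5(x) by factoring powers of 5 out of the numerator and denominator: v_5(33/115) = -1. Step 2 — apply |x|_p = p^{-v_p(x)} = 5^{1} = 5.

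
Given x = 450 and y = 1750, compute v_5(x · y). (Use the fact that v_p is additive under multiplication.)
v_5(787500) = 5

v_p(x) = 2 (factor: 450 = 5^2 · 18); v_p(y) = 3 (factor: 1750 = 5^3 · 14). Additivity: v_p(xy) = v_p(x) + v_p(y) = 2 + 3 = 5. (Direct check: xy = 787500 = 5^5 · (252).)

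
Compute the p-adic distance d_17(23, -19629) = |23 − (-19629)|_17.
d_17(23, -19629) = 1/4913

Step 1 — x − y = 23 − (-19629) = 19652. Step 2 — v_17(19652) = 3 (factor: 19652 = (17^3 · 4); the sign does not affect v_p). Step 3 — |x − y|_17 = 17^{-3} = 1/4913.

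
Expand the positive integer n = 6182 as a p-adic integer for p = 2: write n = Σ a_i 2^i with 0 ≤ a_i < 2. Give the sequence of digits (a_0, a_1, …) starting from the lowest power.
(a_0, a_1, …) = (0, 1, 1, 0, 0, 1, 0, 0, 0, 0, 0, 1, 1)

Repeated division by 2 gives the digits low-to-high: 6182 = 1·2^1 + 1·2^2 + 1·2^5 + 1·2^11 + 1·2^12. Digit sequence: (0, 1, 1, 0, 0, 1, 0, 0, 0, 0, 0, 1, 1).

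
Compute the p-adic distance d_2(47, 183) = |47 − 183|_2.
d_2(47, 183) = 1/8

Step 1 — x − y = 47 − 183 = -136. Step 2 — v_2(-136) = 3 (factor: -136 = −(2^3 · 17); the sign does not affect v_p). Step 3 — |x − y|_2 = 2^{-3} = 1/8.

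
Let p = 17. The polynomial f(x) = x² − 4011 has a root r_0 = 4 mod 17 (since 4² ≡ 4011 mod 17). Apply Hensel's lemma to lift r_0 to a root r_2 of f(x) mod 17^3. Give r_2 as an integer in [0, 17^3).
r_2 = 4730 (mod 4913)

Hensel's recurrence: r_{i+1} = r_i − f(r_i)·(f′(r_i))^{-1} mod 17^{i+2}, with f′(x) = 2x. Iterate:
  r_0 = 4 (mod 17)
  r_1 = 106 (mod 289)
  r_2 = 4730 (mod 4913)
Final: r_2 = 4730, and one checks f(r_2) ≡ 0 mod 17^3.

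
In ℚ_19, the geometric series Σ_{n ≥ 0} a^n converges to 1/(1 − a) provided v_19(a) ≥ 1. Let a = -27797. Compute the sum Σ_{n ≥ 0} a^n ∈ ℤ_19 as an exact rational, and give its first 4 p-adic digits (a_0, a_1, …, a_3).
Σ a^n = 1/(1 − a) = 1/27798;  first 4 digits = (1, 0, 18, 14)

v_19(a) = 2 ≥ 1, so the series converges in ℤ_19 to 1/(1 − a) = 1/(1 − (-27797)) = 1/27798. Expand this rational in ℤ_19: compute digits iteratively via d_i = x_i mod 19, x_{i+1} = (x_i − d_i)/19. The first 4 digits are (1, 0, 18, 14).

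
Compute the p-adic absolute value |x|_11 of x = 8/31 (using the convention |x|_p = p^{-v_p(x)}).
|8/31|_11 = 1

Step 1 — compute v_11(x) by factoring powers of 11 out of the numerator and denominator: v_11(8/31) = 0. Step 2 — apply |x|_p = p^{-v_p(x)} = 11^{0} = 1.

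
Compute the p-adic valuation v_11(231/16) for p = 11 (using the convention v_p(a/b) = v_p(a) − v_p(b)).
v_11(231/16) = 1

Factor powers of 11 from the numerator and denominator of the reduced fraction: 231 = 11^1 · 21 and 16 = 11^0 · 16. Apply v_p(a/b) = v_p(a) − v_p(b): v_11(231/16) = 1 − 0 = 1.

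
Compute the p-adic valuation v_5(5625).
v_5(5625) = 4

v_5(n) is the largest exponent k such that 5^k divides n. Factor out: 5625 = 5^4 · 9. (Sign doesn't affect v_p.) So v_5(5625) = 4.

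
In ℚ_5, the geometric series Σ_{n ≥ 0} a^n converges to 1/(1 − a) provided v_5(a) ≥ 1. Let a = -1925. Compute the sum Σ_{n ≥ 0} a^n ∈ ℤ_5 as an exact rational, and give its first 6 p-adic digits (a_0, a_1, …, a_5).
Σ a^n = 1/(1 − a) = 1/1926;  first 6 digits = (1, 0, 3, 4, 0, 0)

v_5(a) = 2 ≥ 1, so the series converges in ℤ_5 to 1/(1 − a) = 1/(1 − (-1925)) = 1/1926. Expand this rational in ℤ_5: compute digits iteratively via d_i = x_i mod 5, x_{i+1} = (x_i − d_i)/5. The first 6 digits are (1, 0, 3, 4, 0, 0).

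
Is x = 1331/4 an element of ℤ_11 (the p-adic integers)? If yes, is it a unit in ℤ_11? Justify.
x ∈ ℤ_11 but not a unit; v_11(x) = 3 > 0

ℤ_11 = {x ∈ ℚ_11 : v_11(x) ≥ 0} and ℤ_11^× = {x ∈ ℤ_11 : v_11(x) = 0}. Here v_11(1331/4) = v_11(num) − v_11(den) = 3; compare against these criteria.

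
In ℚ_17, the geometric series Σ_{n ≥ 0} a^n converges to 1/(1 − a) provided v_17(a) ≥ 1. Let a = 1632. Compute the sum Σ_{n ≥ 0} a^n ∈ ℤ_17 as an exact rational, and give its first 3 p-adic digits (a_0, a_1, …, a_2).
Σ a^n = 1/(1 − a) = -1/1631;  first 3 digits = (1, 11, 7)

v_17(a) = 1 ≥ 1, so the series converges in ℤ_17 to 1/(1 − a) = 1/(1 − 1632) = -1/1631. Expand this rational in ℤ_17: compute digits iteratively via d_i = x_i mod 17, x_{i+1} = (x_i − d_i)/17. The first 3 digits are (1, 11, 7).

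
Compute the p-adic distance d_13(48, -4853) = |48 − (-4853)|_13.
d_13(48, -4853) = 1/169

Step 1 — x − y = 48 − (-4853) = 4901. Step 2 — v_13(4901) = 2 (factor: 4901 = (13^2 · 29); the sign does not affect v_p). Step 3 — |x − y|_13 = 13^{-2} = 1/169.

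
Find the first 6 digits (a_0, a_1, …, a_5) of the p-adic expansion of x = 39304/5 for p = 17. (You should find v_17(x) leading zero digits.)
(a_0, …, a_5) = (0, 0, 0, 5, 10, 13)

v_17(39304/5) = 3, so a_0 = ... = a_2 = 0. Factor out: x = 17^3 · u with u = 8/5 a unit in ℤ_17. Expand u iteratively via a_{v+i} = u_i mod 17, u_{i+1} = (u_i − a_{v+i})/17:
  u_0 = 8/5;  a_3 = 5;  u_1 = (u_0 − 5)/17 = -1/5
  u_1 = -1/5;  a_4 = 10;  u_2 = (u_1 − 10)/17 = -3/5
  u_2 = -3/5;  a_5 = 13;  u_3 = (u_2 − 13)/17 = -4/5
Digits: (0, 0, 0, 5, 10, 13).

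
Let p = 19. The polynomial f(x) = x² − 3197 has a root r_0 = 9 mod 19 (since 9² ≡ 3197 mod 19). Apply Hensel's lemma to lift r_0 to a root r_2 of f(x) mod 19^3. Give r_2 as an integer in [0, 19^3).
r_2 = 3391 (mod 6859)

Hensel's recurrence: r_{i+1} = r_i − f(r_i)·(f′(r_i))^{-1} mod 19^{i+2}, with f′(x) = 2x. Iterate:
  r_0 = 9 (mod 19)
  r_1 = 142 (mod 361)
  r_2 = 3391 (mod 6859)
Final: r_2 = 3391, and one checks f(r_2) ≡ 0 mod 19^3.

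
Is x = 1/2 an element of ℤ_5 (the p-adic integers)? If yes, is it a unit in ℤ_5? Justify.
x ∈ ℤ_5^× (unit); v_5(x) = 0

ℤ_5 = {x ∈ ℚ_5 : v_5(x) ≥ 0} and ℤ_5^× = {x ∈ ℤ_5 : v_5(x) = 0}. Here v_5(1/2) = v_5(num) − v_5(den) = 0; compare against these criteria.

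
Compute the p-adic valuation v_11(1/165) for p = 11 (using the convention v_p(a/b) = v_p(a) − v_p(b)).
v_11(1/165) = -1

Factor powers of 11 from the numerator and denominator of the reduced fraction: 1 = 11^0 · 1 and 165 = 11^1 · 15. Apply v_p(a/b) = v_p(a) − v_p(b): v_11(1/165) = 0 − 1 = -1.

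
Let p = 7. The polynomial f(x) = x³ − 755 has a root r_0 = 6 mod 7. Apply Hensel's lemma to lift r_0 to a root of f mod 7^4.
r_3 = 300 (mod 2401)

Hensel: r_{i+1} = r_i − f(r_i)/f′(r_i) mod 7^{i+2}, where f′(x) = 3x². Iterate:
  r_0 = 6 (mod 7)
  r_1 = 6 (mod 49)
  r_2 = 300 (mod 343)
  r_3 = 300 (mod 2401)
Final: r = 300 with f(r) ≡ 0 mod 7^4.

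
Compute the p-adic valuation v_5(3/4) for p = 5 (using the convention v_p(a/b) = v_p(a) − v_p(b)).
v_5(3/4) = 0

Factor powers of 5 from the numerator and denominator of the reduced fraction: 3 = 5^0 · 3 and 4 = 5^0 · 4. Apply v_p(a/b) = v_p(a) − v_p(b): v_5(3/4) = 0 − 0 = 0.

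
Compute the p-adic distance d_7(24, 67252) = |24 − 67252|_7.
d_7(24, 67252) = 1/16807

Step 1 — x − y = 24 − 67252 = -67228. Step 2 — v_7(-67228) = 5 (factor: -67228 = −(7^5 · 4); the sign does not affect v_p). Step 3 — |x − y|_7 = 7^{-5} = 1/16807.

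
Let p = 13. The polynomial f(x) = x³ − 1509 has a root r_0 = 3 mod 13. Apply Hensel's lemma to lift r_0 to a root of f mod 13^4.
r_3 = 19568 (mod 28561)

Hensel: r_{i+1} = r_i − f(r_i)/f′(r_i) mod 13^{i+2}, where f′(x) = 3x². Iterate:
  r_0 = 3 (mod 13)
  r_1 = 133 (mod 169)
  r_2 = 1992 (mod 2197)
  r_3 = 19568 (mod 28561)
Final: r = 19568 with f(r) ≡ 0 mod 13^4.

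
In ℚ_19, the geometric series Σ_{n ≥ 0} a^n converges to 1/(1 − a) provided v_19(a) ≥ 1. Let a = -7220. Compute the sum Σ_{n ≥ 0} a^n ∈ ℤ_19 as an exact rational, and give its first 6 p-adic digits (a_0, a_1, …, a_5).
Σ a^n = 1/(1 − a) = 1/7221;  first 6 digits = (1, 0, 18, 17, 0, 2)

v_19(a) = 2 ≥ 1, so the series converges in ℤ_19 to 1/(1 − a) = 1/(1 − (-7220)) = 1/7221. Expand this rational in ℤ_19: compute digits iteratively via d_i = x_i mod 19, x_{i+1} = (x_i − d_i)/19. The first 6 digits are (1, 0, 18, 17, 0, 2).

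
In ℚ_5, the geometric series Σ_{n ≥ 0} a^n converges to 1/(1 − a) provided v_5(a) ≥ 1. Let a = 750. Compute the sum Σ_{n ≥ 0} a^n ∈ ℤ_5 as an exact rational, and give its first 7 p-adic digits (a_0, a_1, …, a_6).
Σ a^n = 1/(1 − a) = -1/749;  first 7 digits = (1, 0, 0, 1, 1, 0, 1)

v_5(a) = 3 ≥ 1, so the series converges in ℤ_5 to 1/(1 − a) = 1/(1 − 750) = -1/749. Expand this rational in ℤ_5: compute digits iteratively via d_i = x_i mod 5, x_{i+1} = (x_i − d_i)/5. The first 7 digits are (1, 0, 0, 1, 1, 0, 1).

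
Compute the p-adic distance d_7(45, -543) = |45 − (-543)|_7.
d_7(45, -543) = 1/49

Step 1 — x − y = 45 − (-543) = 588. Step 2 — v_7(588) = 2 (factor: 588 = (7^2 · 12); the sign does not affect v_p). Step 3 — |x − y|_7 = 7^{-2} = 1/49.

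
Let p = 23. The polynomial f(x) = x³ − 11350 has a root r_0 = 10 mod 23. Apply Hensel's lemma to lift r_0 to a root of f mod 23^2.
r_1 = 309 (mod 529)

Hensel: r_{i+1} = r_i − f(r_i)/f′(r_i) mod 23^{i+2}, where f′(x) = 3x². Iterate:
  r_0 = 10 (mod 23)
  r_1 = 309 (mod 529)
Final: r = 309 with f(r) ≡ 0 mod 23^2.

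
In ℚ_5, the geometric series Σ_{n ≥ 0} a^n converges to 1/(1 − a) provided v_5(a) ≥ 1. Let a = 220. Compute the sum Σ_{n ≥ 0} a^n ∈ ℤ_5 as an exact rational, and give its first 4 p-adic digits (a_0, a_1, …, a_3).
Σ a^n = 1/(1 − a) = -1/219;  first 4 digits = (1, 4, 4, 2)

v_5(a) = 1 ≥ 1, so the series converges in ℤ_5 to 1/(1 − a) = 1/(1 − 220) = -1/219. Expand this rational in ℤ_5: compute digits iteratively via d_i = x_i mod 5, x_{i+1} = (x_i − d_i)/5. The first 4 digits are (1, 4, 4, 2).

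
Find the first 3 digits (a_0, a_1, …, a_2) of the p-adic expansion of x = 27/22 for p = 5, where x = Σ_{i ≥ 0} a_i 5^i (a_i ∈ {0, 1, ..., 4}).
(a_0, …, a_2) = (1, 3, 1)

v_5(27/22) = 0 (numerator and denominator both coprime to 5), so x ∈ ℤ_5^×. Compute digits iteratively via a_i = x_i mod 5, x_{i+1} = (x_i − a_i)/5, with x_0 = x:
  x_0 = 27/22;  a_0 = 1;  x_1 = (x_0 − 1)/5 = 1/22
  x_1 = 1/22;  a_1 = 3;  x_2 = (x_1 − 3)/5 = -13/22
  x_2 = -13/22;  a_2 = 1;  x_3 = (x_2 − 1)/5 = -7/22
Digits: (1, 3, 1).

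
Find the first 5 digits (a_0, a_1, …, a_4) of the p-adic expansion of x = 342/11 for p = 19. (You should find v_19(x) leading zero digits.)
(a_0, …, a_4) = (0, 12, 15, 13, 1)

v_19(342/11) = 1, so a_0 = ... = a_0 = 0. Factor out: x = 19^1 · u with u = 18/11 a unit in ℤ_19. Expand u iteratively via a_{v+i} = u_i mod 19, u_{i+1} = (u_i − a_{v+i})/19:
  u_0 = 18/11;  a_1 = 12;  u_1 = (u_0 − 12)/19 = -6/11
  u_1 = -6/11;  a_2 = 15;  u_2 = (u_1 − 15)/19 = -9/11
  u_2 = -9/11;  a_3 = 13;  u_3 = (u_2 − 13)/19 = -8/11
  u_3 = -8/11;  a_4 = 1;  u_4 = (u_3 − 1)/19 = -1/11
Digits: (0, 12, 15, 13, 1).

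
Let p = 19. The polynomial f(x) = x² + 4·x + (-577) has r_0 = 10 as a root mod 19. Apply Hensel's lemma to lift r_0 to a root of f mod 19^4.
r_3 = 124498 (mod 130321)

Hensel: r_{i+1} = r_i − f(r_i)·(f′(r_i))^{-1} mod 19^{i+2}, f′(x) = 2x + 4. Iterate:
  r_0 = 10 (mod 19)
  r_1 = 314 (mod 361)
  r_2 = 1036 (mod 6859)
  r_3 = 124498 (mod 130321)
Final: r = 124498 satisfies f(r) ≡ 0 mod 19^4.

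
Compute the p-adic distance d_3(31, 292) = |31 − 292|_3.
d_3(31, 292) = 1/9

Step 1 — x − y = 31 − 292 = -261. Step 2 — v_3(-261) = 2 (factor: -261 = −(3^2 · 29); the sign does not affect v_p). Step 3 — |x − y|_3 = 3^{-2} = 1/9.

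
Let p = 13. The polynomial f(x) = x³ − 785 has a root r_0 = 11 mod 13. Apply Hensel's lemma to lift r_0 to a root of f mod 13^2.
r_1 = 50 (mod 169)

Hensel: r_{i+1} = r_i − f(r_i)/f′(r_i) mod 13^{i+2}, where f′(x) = 3x². Iterate:
  r_0 = 11 (mod 13)
  r_1 = 50 (mod 169)
Final: r = 50 with f(r) ≡ 0 mod 13^2.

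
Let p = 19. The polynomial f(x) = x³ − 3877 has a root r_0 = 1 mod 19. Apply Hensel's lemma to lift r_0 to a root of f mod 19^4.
r_3 = 81074 (mod 130321)

Hensel: r_{i+1} = r_i − f(r_i)/f′(r_i) mod 19^{i+2}, where f′(x) = 3x². Iterate:
  r_0 = 1 (mod 19)
  r_1 = 210 (mod 361)
  r_2 = 5625 (mod 6859)
  r_3 = 81074 (mod 130321)
Final: r = 81074 with f(r) ≡ 0 mod 19^4.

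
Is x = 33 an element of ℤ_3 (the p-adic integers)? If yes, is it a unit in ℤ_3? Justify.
x ∈ ℤ_3 but not a unit; v_3(x) = 1 > 0

ℤ_3 = {x ∈ ℚ_3 : v_3(x) ≥ 0} and ℤ_3^× = {x ∈ ℤ_3 : v_3(x) = 0}. Here v_3(33) = v_3(num) − v_3(den) = 1; compare against these criteria.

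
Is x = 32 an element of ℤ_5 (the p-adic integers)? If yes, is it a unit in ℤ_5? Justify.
x ∈ ℤ_5^× (unit); v_5(x) = 0

ℤ_5 = {x ∈ ℚ_5 : v_5(x) ≥ 0} and ℤ_5^× = {x ∈ ℤ_5 : v_5(x) = 0}. Here v_5(32) = v_5(num) − v_5(den) = 0; compare against these criteria.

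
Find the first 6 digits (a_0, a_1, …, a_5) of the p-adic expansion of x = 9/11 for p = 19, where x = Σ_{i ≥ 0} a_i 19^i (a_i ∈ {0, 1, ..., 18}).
(a_0, …, a_5) = (6, 17, 6, 10, 15, 13)

v_19(9/11) = 0 (numerator and denominator both coprime to 19), so x ∈ ℤ_19^×. Compute digits iteratively via a_i = x_i mod 19, x_{i+1} = (x_i − a_i)/19, with x_0 = x:
  x_0 = 9/11;  a_0 = 6;  x_1 = (x_0 − 6)/19 = -3/11
  x_1 = -3/11;  a_1 = 17;  x_2 = (x_1 − 17)/19 = -10/11
  x_2 = -10/11;  a_2 = 6;  x_3 = (x_2 − 6)/19 = -4/11
  x_3 = -4/11;  a_3 = 10;  x_4 = (x_3 − 10)/19 = -6/11
  x_4 = -6/11;  a_4 = 15;  x_5 = (x_4 − 15)/19 = -9/11
  x_5 = -9/11;  a_5 = 13;  x_6 = (x_5 − 13)/19 = -8/11
Digits: (6, 17, 6, 10, 15, 13).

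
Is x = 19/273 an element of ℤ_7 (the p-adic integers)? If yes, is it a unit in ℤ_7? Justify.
x ∉ ℤ_7 (v_7(x) = -1 < 0)

ℤ_7 = {x ∈ ℚ_7 : v_7(x) ≥ 0} and ℤ_7^× = {x ∈ ℤ_7 : v_7(x) = 0}. Here v_7(19/273) = v_7(num) − v_7(den) = -1; compare against these criteria.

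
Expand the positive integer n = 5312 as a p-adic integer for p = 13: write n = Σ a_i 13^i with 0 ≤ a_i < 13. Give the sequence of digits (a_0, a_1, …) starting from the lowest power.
(a_0, a_1, …) = (8, 5, 5, 2)

Repeated division by 13 gives the digits low-to-high: 5312 = 8 + 5·13^1 + 5·13^2 + 2·13^3. Digit sequence: (8, 5, 5, 2).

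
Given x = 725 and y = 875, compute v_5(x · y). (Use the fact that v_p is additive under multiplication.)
v_5(634375) = 5

v_p(x) = 2 (factor: 725 = 5^2 · 29); v_p(y) = 3 (factor: 875 = 5^3 · 7). Additivity: v_p(xy) = v_p(x) + v_p(y) = 2 + 3 = 5. (Direct check: xy = 634375 = 5^5 · (203).)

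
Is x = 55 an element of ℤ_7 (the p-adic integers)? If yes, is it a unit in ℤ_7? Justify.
x ∈ ℤ_7^× (unit); v_7(x) = 0

ℤ_7 = {x ∈ ℚ_7 : v_7(x) ≥ 0} and ℤ_7^× = {x ∈ ℤ_7 : v_7(x) = 0}. Here v_7(55) = v_7(num) − v_7(den) = 0; compare against these criteria.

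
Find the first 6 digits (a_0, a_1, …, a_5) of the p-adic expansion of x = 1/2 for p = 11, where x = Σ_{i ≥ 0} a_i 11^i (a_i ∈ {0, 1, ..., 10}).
(a_0, …, a_5) = (6, 5, 5, 5, 5, 5)

v_11(1/2) = 0 (numerator and denominator both coprime to 11), so x ∈ ℤ_11^×. Compute digits iteratively via a_i = x_i mod 11, x_{i+1} = (x_i − a_i)/11, with x_0 = x:
  x_0 = 1/2;  a_0 = 6;  x_1 = (x_0 − 6)/11 = -1/2
  x_1 = -1/2;  a_1 = 5;  x_2 = (x_1 − 5)/11 = -1/2
  x_2 = -1/2;  a_2 = 5;  x_3 = (x_2 − 5)/11 = -1/2
  x_3 = -1/2;  a_3 = 5;  x_4 = (x_3 − 5)/11 = -1/2
  x_4 = -1/2;  a_4 = 5;  x_5 = (x_4 − 5)/11 = -1/2
  x_5 = -1/2;  a_5 = 5;  x_6 = (x_5 − 5)/11 = -1/2
Digits: (6, 5, 5, 5, 5, 5).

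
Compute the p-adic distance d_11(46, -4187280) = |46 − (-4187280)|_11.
d_11(46, -4187280) = 1/161051

Step 1 — x − y = 46 − (-4187280) = 4187326. Step 2 — v_11(4187326) = 5 (factor: 4187326 = (11^5 · 26); the sign does not affect v_p). Step 3 — |x − y|_11 = 11^{-5} = 1/161051.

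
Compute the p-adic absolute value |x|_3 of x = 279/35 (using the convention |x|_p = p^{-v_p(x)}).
|279/35|_3 = 1/9

Step 1 — compute v_3(x) by factoring powers of 3 out of the numerator and denominator: v_3(279/35) = 2. Step 2 — apply |x|_p = p^{-v_p(x)} = 3^{-2} = 1/9.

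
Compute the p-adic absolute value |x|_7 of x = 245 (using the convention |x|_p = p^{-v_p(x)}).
|245|_7 = 1/49

Step 1 — compute v_7(x) by factoring powers of 7 out of the numerator and denominator: v_7(245) = 2. Step 2 — apply |x|_p = p^{-v_p(x)} = 7^{-2} = 1/49.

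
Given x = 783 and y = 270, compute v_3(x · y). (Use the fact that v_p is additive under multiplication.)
v_3(211410) = 6

v_p(x) = 3 (factor: 783 = 3^3 · 29); v_p(y) = 3 (factor: 270 = 3^3 · 10). Additivity: v_p(xy) = v_p(x) + v_p(y) = 3 + 3 = 6. (Direct check: xy = 211410 = 3^6 · (290).)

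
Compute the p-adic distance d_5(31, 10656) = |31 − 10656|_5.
d_5(31, 10656) = 1/625

Step 1 — x − y = 31 − 10656 = -10625. Step 2 — v_5(-10625) = 4 (factor: -10625 = −(5^4 · 17); the sign does not affect v_p). Step 3 — |x − y|_5 = 5^{-4} = 1/625.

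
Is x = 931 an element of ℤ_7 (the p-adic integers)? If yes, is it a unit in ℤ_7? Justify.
x ∈ ℤ_7 but not a unit; v_7(x) = 2 > 0

ℤ_7 = {x ∈ ℚ_7 : v_7(x) ≥ 0} and ℤ_7^× = {x ∈ ℤ_7 : v_7(x) = 0}. Here v_7(931) = v_7(num) − v_7(den) = 2; compare against these criteria.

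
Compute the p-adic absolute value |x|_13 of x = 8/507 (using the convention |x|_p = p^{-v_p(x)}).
|8/507|_13 = 169

Step 1 — compute v_13(x) by factoring powers of 13 out of the numerator and denominator: v_13(8/507) = -2. Step 2 — apply |x|_p = p^{-v_p(x)} = 13^{2} = 169.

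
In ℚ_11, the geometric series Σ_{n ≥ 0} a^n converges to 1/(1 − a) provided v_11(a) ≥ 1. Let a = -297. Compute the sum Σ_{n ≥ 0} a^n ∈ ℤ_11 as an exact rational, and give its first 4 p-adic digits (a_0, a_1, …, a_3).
Σ a^n = 1/(1 − a) = 1/298;  first 4 digits = (1, 6, 0, 7)

v_11(a) = 1 ≥ 1, so the series converges in ℤ_11 to 1/(1 − a) = 1/(1 − (-297)) = 1/298. Expand this rational in ℤ_11: compute digits iteratively via d_i = x_i mod 11, x_{i+1} = (x_i − d_i)/11. The first 4 digits are (1, 6, 0, 7).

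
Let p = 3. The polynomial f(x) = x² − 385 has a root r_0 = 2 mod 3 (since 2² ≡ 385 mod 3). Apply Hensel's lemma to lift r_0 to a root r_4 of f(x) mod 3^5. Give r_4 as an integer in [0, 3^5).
r_4 = 203 (mod 243)

Hensel's recurrence: r_{i+1} = r_i − f(r_i)·(f′(r_i))^{-1} mod 3^{i+2}, with f′(x) = 2x. Iterate:
  r_0 = 2 (mod 3)
  r_1 = 5 (mod 9)
  r_2 = 14 (mod 27)
  r_3 = 41 (mod 81)
  r_4 = 203 (mod 243)
Final: r_4 = 203, and one checks f(r_4) ≡ 0 mod 3^5.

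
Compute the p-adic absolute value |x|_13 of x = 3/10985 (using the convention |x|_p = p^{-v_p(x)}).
|3/10985|_13 = 2197

Step 1 — compute v_13(x) by factoring powers of 13 out of the numerator and denominator: v_13(3/10985) = -3. Step 2 — apply |x|_p = p^{-v_p(x)} = 13^{3} = 2197.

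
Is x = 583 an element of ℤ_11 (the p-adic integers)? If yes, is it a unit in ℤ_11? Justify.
x ∈ ℤ_11 but not a unit; v_11(x) = 1 > 0

ℤ_11 = {x ∈ ℚ_11 : v_11(x) ≥ 0} and ℤ_11^× = {x ∈ ℤ_11 : v_11(x) = 0}. Here v_11(583) = v_11(num) − v_11(den) = 1; compare against these criteria.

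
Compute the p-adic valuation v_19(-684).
v_19(-684) = 1

v_19(n) is the largest exponent k such that 19^k divides n. Factor out: -684 = -19^1 · 36. (Sign doesn't affect v_p.) So v_19(-684) = 1.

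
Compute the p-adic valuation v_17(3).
v_17(3) = 0

v_17(n) is the largest exponent k such that 17^k divides n. Factor out: 3 = 17^0 · 3. (Sign doesn't affect v_p.) So v_17(3) = 0.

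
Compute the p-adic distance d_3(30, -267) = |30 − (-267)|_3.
d_3(30, -267) = 1/27

Step 1 — x − y = 30 − (-267) = 297. Step 2 — v_3(297) = 3 (factor: 297 = (3^3 · 11); the sign does not affect v_p). Step 3 — |x − y|_3 = 3^{-3} = 1/27.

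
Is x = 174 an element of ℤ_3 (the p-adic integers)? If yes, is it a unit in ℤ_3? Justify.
x ∈ ℤ_3 but not a unit; v_3(x) = 1 > 0

ℤ_3 = {x ∈ ℚ_3 : v_3(x) ≥ 0} and ℤ_3^× = {x ∈ ℤ_3 : v_3(x) = 0}. Here v_3(174) = v_3(num) − v_3(den) = 1; compare against these criteria.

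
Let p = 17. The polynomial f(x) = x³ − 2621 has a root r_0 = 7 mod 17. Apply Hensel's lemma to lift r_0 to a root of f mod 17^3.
r_2 = 976 (mod 4913)

Hensel: r_{i+1} = r_i − f(r_i)/f′(r_i) mod 17^{i+2}, where f′(x) = 3x². Iterate:
  r_0 = 7 (mod 17)
  r_1 = 109 (mod 289)
  r_2 = 976 (mod 4913)
Final: r = 976 with f(r) ≡ 0 mod 17^3.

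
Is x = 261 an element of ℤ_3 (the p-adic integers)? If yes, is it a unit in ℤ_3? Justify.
x ∈ ℤ_3 but not a unit; v_3(x) = 2 > 0

ℤ_3 = {x ∈ ℚ_3 : v_3(x) ≥ 0} and ℤ_3^× = {x ∈ ℤ_3 : v_3(x) = 0}. Here v_3(261) = v_3(num) − v_3(den) = 2; compare against these criteria.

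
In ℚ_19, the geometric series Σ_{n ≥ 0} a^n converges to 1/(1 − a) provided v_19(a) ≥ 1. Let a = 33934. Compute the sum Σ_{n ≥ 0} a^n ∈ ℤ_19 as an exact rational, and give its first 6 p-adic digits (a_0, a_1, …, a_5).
Σ a^n = 1/(1 − a) = -1/33933;  first 6 digits = (1, 0, 18, 4, 1, 9)

v_19(a) = 2 ≥ 1, so the series converges in ℤ_19 to 1/(1 − a) = 1/(1 − 33934) = -1/33933. Expand this rational in ℤ_19: compute digits iteratively via d_i = x_i mod 19, x_{i+1} = (x_i − d_i)/19. The first 6 digits are (1, 0, 18, 4, 1, 9).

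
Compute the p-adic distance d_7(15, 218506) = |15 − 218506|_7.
d_7(15, 218506) = 1/16807

Step 1 — x − y = 15 − 218506 = -218491. Step 2 — v_7(-218491) = 5 (factor: -218491 = −(7^5 · 13); the sign does not affect v_p). Step 3 — |x − y|_7 = 7^{-5} = 1/16807.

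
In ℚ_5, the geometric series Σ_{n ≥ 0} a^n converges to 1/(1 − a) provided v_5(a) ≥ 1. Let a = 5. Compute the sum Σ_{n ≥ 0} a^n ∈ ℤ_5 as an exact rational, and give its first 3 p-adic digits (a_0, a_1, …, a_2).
Σ a^n = 1/(1 − a) = -1/4;  first 3 digits = (1, 1, 1)

v_5(a) = 1 ≥ 1, so the series converges in ℤ_5 to 1/(1 − a) = 1/(1 − 5) = -1/4. Expand this rational in ℤ_5: compute digits iteratively via d_i = x_i mod 5, x_{i+1} = (x_i − d_i)/5. The first 3 digits are (1, 1, 1).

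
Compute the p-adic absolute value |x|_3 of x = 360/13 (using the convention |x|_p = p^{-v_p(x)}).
|360/13|_3 = 1/9

Step 1 — compute v_3(x) by factoring powers of 3 out of the numerator and denominator: v_3(360/13) = 2. Step 2 — apply |x|_p = p^{-v_p(x)} = 3^{-2} = 1/9.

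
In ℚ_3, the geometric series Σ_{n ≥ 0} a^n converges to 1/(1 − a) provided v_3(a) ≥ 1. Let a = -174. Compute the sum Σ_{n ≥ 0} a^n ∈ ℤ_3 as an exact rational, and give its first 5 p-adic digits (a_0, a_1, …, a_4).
Σ a^n = 1/(1 − a) = 1/175;  first 5 digits = (1, 2, 2, 0, 0)

v_3(a) = 1 ≥ 1, so the series converges in ℤ_3 to 1/(1 − a) = 1/(1 − (-174)) = 1/175. Expand this rational in ℤ_3: compute digits iteratively via d_i = x_i mod 3, x_{i+1} = (x_i − d_i)/3. The first 5 digits are (1, 2, 2, 0, 0).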